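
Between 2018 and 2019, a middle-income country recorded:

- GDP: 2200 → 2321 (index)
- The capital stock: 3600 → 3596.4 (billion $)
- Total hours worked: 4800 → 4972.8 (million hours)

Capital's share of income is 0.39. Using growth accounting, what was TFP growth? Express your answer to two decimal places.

GDP growth = (2321 − 2200) / 2200 = 5.5%.
The capital stock growth = (3596.4 − 3600) / 3600 = -0.1%.
Total hours worked growth = (4972.8 − 4800) / 4800 = 3.6%.
Labor's share = 1 − 0.39 = 0.61.
The capital stock: 0.39 × (-0.1) = -0.039 pp.
Total hours worked: 0.61 × 3.6 = 2.196 pp.
TFP growth = 5.5 − 2.157 = 3.343%.

3.34%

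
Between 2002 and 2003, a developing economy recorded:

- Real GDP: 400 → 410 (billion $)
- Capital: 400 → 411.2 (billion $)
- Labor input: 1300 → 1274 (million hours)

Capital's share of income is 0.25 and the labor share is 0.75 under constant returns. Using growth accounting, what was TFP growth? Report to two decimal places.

3.30%

Real GDP growth = (410 − 400) / 400 = 2.5%.
Capital growth = (411.2 − 400) / 400 = 2.8%.
Labor input growth = (1274 − 1300) / 1300 = -2%.
Labor's share = 1 − 0.25 = 0.75.
Capital: 0.25 × 2.8 = 0.7 pp.
Labor input: 0.75 × (-2) = -1.5 pp.
TFP growth = 2.5 + 0.8 = 3.3%.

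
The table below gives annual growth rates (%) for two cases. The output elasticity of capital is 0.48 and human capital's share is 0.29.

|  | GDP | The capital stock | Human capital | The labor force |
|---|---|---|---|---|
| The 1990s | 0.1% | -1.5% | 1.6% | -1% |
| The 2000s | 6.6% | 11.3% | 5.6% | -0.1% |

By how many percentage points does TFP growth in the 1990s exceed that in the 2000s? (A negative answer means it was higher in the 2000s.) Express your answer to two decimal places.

1.01 percentage points

Labor's share = 1 − 0.48 − 0.29 = 0.23.
The 1990s: TFP = 0.1 + 0.72 − 0.464 + 0.23 = 0.586%.
The 2000s: TFP = 6.6 − 5.424 − 1.624 + 0.023 = -0.425%.
Difference = 0.586 − (-0.425) = 1.011 pp.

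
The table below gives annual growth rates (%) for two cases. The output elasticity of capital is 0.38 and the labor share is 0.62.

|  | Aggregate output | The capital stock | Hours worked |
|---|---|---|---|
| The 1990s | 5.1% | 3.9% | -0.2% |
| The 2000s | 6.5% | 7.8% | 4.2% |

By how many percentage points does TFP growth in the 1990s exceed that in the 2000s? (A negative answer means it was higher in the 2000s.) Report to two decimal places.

2.81 percentage points

Labor's share = 1 − 0.38 = 0.62.
The 1990s: TFP = 5.1 − 1.482 + 0.124 = 3.742%.
The 2000s: TFP = 6.5 − 2.964 − 2.604 = 0.932%.
Difference = 3.742 − (0.932) = 2.81 pp.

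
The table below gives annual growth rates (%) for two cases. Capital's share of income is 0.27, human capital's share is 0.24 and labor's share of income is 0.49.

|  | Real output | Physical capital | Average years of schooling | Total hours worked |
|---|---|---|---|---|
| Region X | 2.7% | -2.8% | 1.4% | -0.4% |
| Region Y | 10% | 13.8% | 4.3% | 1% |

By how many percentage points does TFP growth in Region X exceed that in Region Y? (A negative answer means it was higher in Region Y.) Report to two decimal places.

Labor's share = 1 − 0.27 − 0.24 = 0.49.
Region X: TFP = 2.7 + 0.756 − 0.336 + 0.196 = 3.316%.
Region Y: TFP = 10 − 3.726 − 1.032 − 0.49 = 4.752%.
Difference = 3.316 − (4.752) = -1.436 pp.

-1.44 percentage points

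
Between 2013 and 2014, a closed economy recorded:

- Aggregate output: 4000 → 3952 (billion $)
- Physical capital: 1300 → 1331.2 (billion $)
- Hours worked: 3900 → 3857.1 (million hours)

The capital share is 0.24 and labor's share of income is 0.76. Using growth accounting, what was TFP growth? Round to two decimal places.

Aggregate output growth = (3952 − 4000) / 4000 = -1.2%.
Physical capital growth = (1331.2 − 1300) / 1300 = 2.4%.
Hours worked growth = (3857.1 − 3900) / 3900 = -1.1%.
Labor's share = 1 − 0.24 = 0.76.
Physical capital: 0.24 × 2.4 = 0.576 pp.
Hours worked: 0.76 × (-1.1) = -0.836 pp.
TFP growth = -1.2 + 0.26 = -0.94%.

-0.94%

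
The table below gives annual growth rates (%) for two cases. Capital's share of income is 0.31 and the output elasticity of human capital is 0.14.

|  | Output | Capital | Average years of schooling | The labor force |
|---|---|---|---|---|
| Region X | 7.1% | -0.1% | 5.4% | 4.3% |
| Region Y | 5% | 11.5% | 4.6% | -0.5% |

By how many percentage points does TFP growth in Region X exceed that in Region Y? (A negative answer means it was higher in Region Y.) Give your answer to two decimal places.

2.94 percentage points

Labor's share = 1 − 0.31 − 0.14 = 0.55.
Region X: TFP = 7.1 + 0.031 − 0.756 − 2.365 = 4.01%.
Region Y: TFP = 5 − 3.565 − 0.644 + 0.275 = 1.066%.
Difference = 4.01 − (1.066) = 2.944 pp.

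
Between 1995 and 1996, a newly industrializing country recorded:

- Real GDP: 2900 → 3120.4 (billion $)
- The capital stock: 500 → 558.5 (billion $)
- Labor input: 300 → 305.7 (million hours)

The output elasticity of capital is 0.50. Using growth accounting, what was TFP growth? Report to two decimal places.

TFP grew 0.80%.

Real GDP growth = (3120.4 − 2900) / 2900 = 7.6%.
The capital stock growth = (558.5 − 500) / 500 = 11.7%.
Labor input growth = (305.7 − 300) / 300 = 1.9%.
Labor's share = 1 − 0.5 = 0.5.
The capital stock: 0.5 × 11.7 = 5.85 pp.
Labor input: 0.5 × 1.9 = 0.95 pp.
TFP growth = 7.6 − 6.8 = 0.8%.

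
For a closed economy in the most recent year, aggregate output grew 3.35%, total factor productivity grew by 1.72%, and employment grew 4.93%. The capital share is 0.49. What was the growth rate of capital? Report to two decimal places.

Labor's share = 1 − 0.49 = 0.51.
gY = gA + 0.51×4.93 + 0.49×g.
0.49×g = 3.35 − 1.72 − 2.5143 = -0.8843.
g = -0.8843 / 0.49 = -1.8047%.

-1.80%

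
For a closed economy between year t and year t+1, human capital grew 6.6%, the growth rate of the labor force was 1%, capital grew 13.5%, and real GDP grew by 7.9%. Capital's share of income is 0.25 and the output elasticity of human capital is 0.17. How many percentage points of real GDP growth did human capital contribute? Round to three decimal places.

Contribution = share × growth = 0.17 × 6.6 = 1.122 pp.

1.122 pp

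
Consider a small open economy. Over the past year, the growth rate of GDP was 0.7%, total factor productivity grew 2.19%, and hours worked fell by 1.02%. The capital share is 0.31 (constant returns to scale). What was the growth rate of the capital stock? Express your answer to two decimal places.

Labor's share = 1 − 0.31 = 0.69.
gY = gA + 0.69×(-1.02) + 0.31×g.
0.31×g = 0.7 − 2.19 + 0.7038 = -0.7862.
g = -0.7862 / 0.31 = -2.5361%.

-2.54%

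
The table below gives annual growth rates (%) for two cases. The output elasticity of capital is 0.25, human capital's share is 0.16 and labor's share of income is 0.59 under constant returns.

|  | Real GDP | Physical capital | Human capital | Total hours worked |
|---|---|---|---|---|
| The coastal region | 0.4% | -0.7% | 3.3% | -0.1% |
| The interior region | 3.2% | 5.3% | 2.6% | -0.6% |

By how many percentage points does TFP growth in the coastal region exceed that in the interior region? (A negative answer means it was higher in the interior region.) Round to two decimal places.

-1.71 percentage points

Labor's share = 1 − 0.25 − 0.16 = 0.59.
The coastal region: TFP = 0.4 + 0.175 − 0.528 + 0.059 = 0.106%.
The interior region: TFP = 3.2 − 1.325 − 0.416 + 0.354 = 1.813%.
Difference = 0.106 − (1.813) = -1.707 pp.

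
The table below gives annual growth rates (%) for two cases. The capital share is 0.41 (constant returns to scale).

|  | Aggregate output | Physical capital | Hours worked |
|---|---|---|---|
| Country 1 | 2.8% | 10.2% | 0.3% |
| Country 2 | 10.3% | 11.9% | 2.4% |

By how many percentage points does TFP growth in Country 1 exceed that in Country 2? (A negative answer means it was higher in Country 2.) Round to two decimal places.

-5.56 percentage points

Labor's share = 1 − 0.41 = 0.59.
Country 1: TFP = 2.8 − 4.182 − 0.177 = -1.559%.
Country 2: TFP = 10.3 − 4.879 − 1.416 = 4.005%.
Difference = -1.559 − (4.005) = -5.564 pp.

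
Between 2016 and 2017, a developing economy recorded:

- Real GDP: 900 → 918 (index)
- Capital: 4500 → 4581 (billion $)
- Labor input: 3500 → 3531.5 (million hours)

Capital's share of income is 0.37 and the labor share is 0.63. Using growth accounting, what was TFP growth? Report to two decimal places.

Real GDP growth = (918 − 900) / 900 = 2%.
Capital growth = (4581 − 4500) / 4500 = 1.8%.
Labor input growth = (3531.5 − 3500) / 3500 = 0.9%.
Labor's share = 1 − 0.37 = 0.63.
Capital: 0.37 × 1.8 = 0.666 pp.
Labor input: 0.63 × 0.9 = 0.567 pp.
TFP growth = 2 − 1.233 = 0.767%.

0.77%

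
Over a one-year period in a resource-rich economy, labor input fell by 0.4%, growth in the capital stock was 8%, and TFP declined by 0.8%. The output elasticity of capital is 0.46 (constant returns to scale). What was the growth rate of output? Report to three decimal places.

Output growth was 2.664%.

Labor's share = 1 − 0.46 = 0.54.
The capital stock: 0.46 × 8 = 3.68 pp.
Labor input: 0.54 × (-0.4) = -0.216 pp.
Output growth = -0.8 + 3.464 = 2.664%.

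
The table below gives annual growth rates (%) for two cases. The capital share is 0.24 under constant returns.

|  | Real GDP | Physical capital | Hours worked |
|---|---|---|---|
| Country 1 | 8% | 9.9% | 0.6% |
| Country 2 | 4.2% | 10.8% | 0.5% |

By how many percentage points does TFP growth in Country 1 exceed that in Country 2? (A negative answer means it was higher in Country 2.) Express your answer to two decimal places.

Labor's share = 1 − 0.24 = 0.76.
Country 1: TFP = 8 − 2.376 − 0.456 = 5.168%.
Country 2: TFP = 4.2 − 2.592 − 0.38 = 1.228%.
Difference = 5.168 − (1.228) = 3.94 pp.

3.94 percentage points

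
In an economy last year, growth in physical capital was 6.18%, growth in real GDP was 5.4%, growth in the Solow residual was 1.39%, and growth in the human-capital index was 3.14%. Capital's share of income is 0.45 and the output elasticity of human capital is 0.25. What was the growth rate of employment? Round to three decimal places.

1.480%

Labor's share = 1 − 0.45 − 0.25 = 0.3.
gY = gA + 0.45×6.18 + 0.25×3.14 + 0.3×g.
0.3×g = 5.4 − 1.39 − 3.566 = 0.444.
g = 0.444 / 0.3 = 1.48%.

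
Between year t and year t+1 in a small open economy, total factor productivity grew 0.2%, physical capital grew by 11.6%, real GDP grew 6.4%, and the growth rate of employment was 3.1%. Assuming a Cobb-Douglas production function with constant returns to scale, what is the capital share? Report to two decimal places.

α = 0.36

gY = gA + α·gK + (1−α)·gL, so gY − gA − gL = α(gK − gL).
6.4 − 0.2 − 3.1 = α × (11.6 − 3.1).
3.1 = 8.5 α, so α = 0.3647.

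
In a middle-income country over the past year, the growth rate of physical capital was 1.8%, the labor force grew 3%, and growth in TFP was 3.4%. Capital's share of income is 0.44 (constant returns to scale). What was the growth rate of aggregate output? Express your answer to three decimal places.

Aggregate output growth was 5.872%.

Labor's share = 1 − 0.44 = 0.56.
Physical capital: 0.44 × 1.8 = 0.792 pp.
The labor force: 0.56 × 3 = 1.68 pp.
Output growth = 3.4 + 2.472 = 5.872%.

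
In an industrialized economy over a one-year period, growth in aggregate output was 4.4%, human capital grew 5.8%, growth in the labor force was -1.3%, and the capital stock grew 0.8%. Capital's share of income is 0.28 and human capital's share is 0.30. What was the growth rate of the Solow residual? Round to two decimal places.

Labor's share = 1 − 0.28 − 0.3 = 0.42.
The capital stock: 0.28 × 0.8 = 0.224 pp.
Human capital: 0.3 × 5.8 = 1.74 pp.
The labor force: 0.42 × (-1.3) = -0.546 pp.
TFP growth = 4.4 − 1.418 = 2.982%.

2.98%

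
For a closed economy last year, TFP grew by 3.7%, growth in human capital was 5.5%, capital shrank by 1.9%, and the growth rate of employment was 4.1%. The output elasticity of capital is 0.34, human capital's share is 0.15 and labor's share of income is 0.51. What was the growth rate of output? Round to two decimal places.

5.97%

Labor's share = 1 − 0.34 − 0.15 = 0.51.
Capital: 0.34 × (-1.9) = -0.646 pp.
Human capital: 0.15 × 5.5 = 0.825 pp.
Employment: 0.51 × 4.1 = 2.091 pp.
Output growth = 3.7 + 2.27 = 5.97%.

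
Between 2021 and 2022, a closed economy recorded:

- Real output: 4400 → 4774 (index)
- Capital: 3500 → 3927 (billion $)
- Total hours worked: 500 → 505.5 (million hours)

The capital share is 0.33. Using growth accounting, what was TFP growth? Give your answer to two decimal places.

TFP grew 3.74%.

Real output growth = (4774 − 4400) / 4400 = 8.5%.
Capital growth = (3927 − 3500) / 3500 = 12.2%.
Total hours worked growth = (505.5 − 500) / 500 = 1.1%.
Labor's share = 1 − 0.33 = 0.67.
Capital: 0.33 × 12.2 = 4.026 pp.
Total hours worked: 0.67 × 1.1 = 0.737 pp.
TFP growth = 8.5 − 4.763 = 3.737%.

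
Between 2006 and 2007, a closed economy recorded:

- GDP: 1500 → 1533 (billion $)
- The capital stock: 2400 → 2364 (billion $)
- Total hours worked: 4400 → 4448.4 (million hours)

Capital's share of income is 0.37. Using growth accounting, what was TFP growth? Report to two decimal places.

2.06%

GDP growth = (1533 − 1500) / 1500 = 2.2%.
The capital stock growth = (2364 − 2400) / 2400 = -1.5%.
Total hours worked growth = (4448.4 − 4400) / 4400 = 1.1%.
Labor's share = 1 − 0.37 = 0.63.
The capital stock: 0.37 × (-1.5) = -0.555 pp.
Total hours worked: 0.63 × 1.1 = 0.693 pp.
TFP growth = 2.2 − 0.138 = 2.062%.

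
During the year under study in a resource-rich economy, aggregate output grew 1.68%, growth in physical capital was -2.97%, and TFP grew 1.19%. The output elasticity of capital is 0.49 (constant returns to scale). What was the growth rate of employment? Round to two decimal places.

3.81%

Labor's share = 1 − 0.49 = 0.51.
gY = gA + 0.49×(-2.97) + 0.51×g.
0.51×g = 1.68 − 1.19 + 1.4553 = 1.9453.
g = 1.9453 / 0.51 = 3.8143%.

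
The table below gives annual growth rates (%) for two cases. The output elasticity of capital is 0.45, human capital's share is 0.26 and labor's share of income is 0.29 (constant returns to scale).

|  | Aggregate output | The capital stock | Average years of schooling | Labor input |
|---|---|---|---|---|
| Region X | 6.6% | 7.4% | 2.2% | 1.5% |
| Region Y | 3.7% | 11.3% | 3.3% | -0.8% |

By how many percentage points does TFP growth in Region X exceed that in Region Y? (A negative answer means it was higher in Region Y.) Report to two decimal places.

Labor's share = 1 − 0.45 − 0.26 = 0.29.
Region X: TFP = 6.6 − 3.33 − 0.572 − 0.435 = 2.263%.
Region Y: TFP = 3.7 − 5.085 − 0.858 + 0.232 = -2.011%.
Difference = 2.263 − (-2.011) = 4.274 pp.

4.27 percentage points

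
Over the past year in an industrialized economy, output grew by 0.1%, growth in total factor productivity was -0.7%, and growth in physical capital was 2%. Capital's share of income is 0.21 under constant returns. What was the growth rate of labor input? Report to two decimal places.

Labor's share = 1 − 0.21 = 0.79.
gY = gA + 0.21×2 + 0.79×g.
0.79×g = 0.1 + 0.7 − 0.42 = 0.38.
g = 0.38 / 0.79 = 0.481%.

Labor input growth was 0.48%.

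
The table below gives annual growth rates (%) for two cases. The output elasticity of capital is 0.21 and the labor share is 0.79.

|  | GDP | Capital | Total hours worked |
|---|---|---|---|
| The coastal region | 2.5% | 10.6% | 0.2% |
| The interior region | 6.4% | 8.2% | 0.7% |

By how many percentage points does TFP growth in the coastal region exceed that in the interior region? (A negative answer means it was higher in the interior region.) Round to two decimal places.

-4.01 percentage points

Labor's share = 1 − 0.21 = 0.79.
The coastal region: TFP = 2.5 − 2.226 − 0.158 = 0.116%.
The interior region: TFP = 6.4 − 1.722 − 0.553 = 4.125%.
Difference = 0.116 − (4.125) = -4.009 pp.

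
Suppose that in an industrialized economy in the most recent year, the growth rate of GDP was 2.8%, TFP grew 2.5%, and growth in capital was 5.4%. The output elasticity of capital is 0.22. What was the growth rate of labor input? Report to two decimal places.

Labor's share = 1 − 0.22 = 0.78.
gY = gA + 0.22×5.4 + 0.78×g.
0.78×g = 2.8 − 2.5 − 1.188 = -0.888.
g = -0.888 / 0.78 = -1.1385%.

-1.14%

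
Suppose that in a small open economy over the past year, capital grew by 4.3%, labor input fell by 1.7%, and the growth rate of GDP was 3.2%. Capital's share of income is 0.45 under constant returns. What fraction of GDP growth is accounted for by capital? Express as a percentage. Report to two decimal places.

Capital accounted for 60.47% of growth.

Capital contributed 0.45 × 4.3 = 1.935 pp.
Share of growth = 1.935 / 3.2 × 100 = 60.4688%.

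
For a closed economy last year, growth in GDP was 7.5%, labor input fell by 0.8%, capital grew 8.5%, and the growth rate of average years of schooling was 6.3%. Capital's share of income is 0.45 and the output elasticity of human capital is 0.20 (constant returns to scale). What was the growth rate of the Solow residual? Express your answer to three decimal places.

Labor's share = 1 − 0.45 − 0.2 = 0.35.
Capital: 0.45 × 8.5 = 3.825 pp.
Average years of schooling: 0.2 × 6.3 = 1.26 pp.
Labor input: 0.35 × (-0.8) = -0.28 pp.
TFP growth = 7.5 − 4.805 = 2.695%.

2.695%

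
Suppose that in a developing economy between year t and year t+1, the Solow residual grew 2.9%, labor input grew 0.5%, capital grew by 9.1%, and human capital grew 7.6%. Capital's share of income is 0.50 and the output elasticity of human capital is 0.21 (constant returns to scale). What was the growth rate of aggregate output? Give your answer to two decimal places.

Labor's share = 1 − 0.5 − 0.21 = 0.29.
Capital: 0.5 × 9.1 = 4.55 pp.
Human capital: 0.21 × 7.6 = 1.596 pp.
Labor input: 0.29 × 0.5 = 0.145 pp.
Output growth = 2.9 + 6.291 = 9.191%.

9.19%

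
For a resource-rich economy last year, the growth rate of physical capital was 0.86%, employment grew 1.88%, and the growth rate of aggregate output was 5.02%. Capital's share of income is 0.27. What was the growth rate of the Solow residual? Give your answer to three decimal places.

Labor's share = 1 − 0.27 = 0.73.
Physical capital: 0.27 × 0.86 = 0.2322 pp.
Employment: 0.73 × 1.88 = 1.3724 pp.
TFP growth = 5.02 − 1.6046 = 3.4154%.

The Solow residual growth was 3.415%.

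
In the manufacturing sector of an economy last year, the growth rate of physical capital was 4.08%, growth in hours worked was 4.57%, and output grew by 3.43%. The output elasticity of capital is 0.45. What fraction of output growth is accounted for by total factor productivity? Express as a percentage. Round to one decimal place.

Labor's share = 1 − 0.45 = 0.55.
Physical capital: 0.45 × 4.08 = 1.836 pp.
Hours worked: 0.55 × 4.57 = 2.5135 pp.
TFP growth = 3.43 − 4.3495 = -0.9195%.
TFP share of growth = -0.9195 / 3.43 × 100 = -26.808%.

Total factor productivity accounted for -26.8% of growth.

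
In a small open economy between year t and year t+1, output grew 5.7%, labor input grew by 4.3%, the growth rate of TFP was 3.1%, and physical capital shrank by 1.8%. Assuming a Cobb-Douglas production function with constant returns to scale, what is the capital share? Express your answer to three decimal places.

α = 0.279

gY = gA + α·gK + (1−α)·gL, so gY − gA − gL = α(gK − gL).
5.7 − 3.1 − 4.3 = α × (-1.8 − 4.3).
-1.7 = -6.1 α, so α = 0.27869.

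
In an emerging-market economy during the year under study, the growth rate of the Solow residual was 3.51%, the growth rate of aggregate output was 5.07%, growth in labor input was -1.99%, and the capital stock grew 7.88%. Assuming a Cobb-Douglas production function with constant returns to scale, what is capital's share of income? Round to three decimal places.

α = 0.360

gY = gA + α·gK + (1−α)·gL, so gY − gA − gL = α(gK − gL).
5.07 − 3.51 + 1.99 = α × (7.88 − (-1.99)).
3.55 = 9.87 α, so α = 0.35968.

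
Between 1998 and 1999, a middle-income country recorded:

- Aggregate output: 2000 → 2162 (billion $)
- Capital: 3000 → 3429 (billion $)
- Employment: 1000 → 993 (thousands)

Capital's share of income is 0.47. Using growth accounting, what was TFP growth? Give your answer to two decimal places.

Aggregate output growth = (2162 − 2000) / 2000 = 8.1%.
Capital growth = (3429 − 3000) / 3000 = 14.3%.
Employment growth = (993 − 1000) / 1000 = -0.7%.
Labor's share = 1 − 0.47 = 0.53.
Capital: 0.47 × 14.3 = 6.721 pp.
Employment: 0.53 × (-0.7) = -0.371 pp.
TFP growth = 8.1 − 6.35 = 1.75%.

TFP growth was 1.75%.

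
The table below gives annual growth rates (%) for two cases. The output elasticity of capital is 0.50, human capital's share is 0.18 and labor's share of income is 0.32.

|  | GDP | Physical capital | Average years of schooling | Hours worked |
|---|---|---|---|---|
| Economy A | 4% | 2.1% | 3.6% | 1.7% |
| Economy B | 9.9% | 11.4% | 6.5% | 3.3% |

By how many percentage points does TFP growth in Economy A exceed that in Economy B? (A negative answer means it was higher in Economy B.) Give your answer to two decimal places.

-0.22 percentage points

Labor's share = 1 − 0.5 − 0.18 = 0.32.
Economy A: TFP = 4 − 1.05 − 0.648 − 0.544 = 1.758%.
Economy B: TFP = 9.9 − 5.7 − 1.17 − 1.056 = 1.974%.
Difference = 1.758 − (1.974) = -0.216 pp.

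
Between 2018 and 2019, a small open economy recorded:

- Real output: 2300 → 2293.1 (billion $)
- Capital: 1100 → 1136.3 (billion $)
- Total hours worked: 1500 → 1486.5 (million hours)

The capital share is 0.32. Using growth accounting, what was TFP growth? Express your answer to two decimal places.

-0.74%

Real output growth = (2293.1 − 2300) / 2300 = -0.3%.
Capital growth = (1136.3 − 1100) / 1100 = 3.3%.
Total hours worked growth = (1486.5 − 1500) / 1500 = -0.9%.
Labor's share = 1 − 0.32 = 0.68.
Capital: 0.32 × 3.3 = 1.056 pp.
Total hours worked: 0.68 × (-0.9) = -0.612 pp.
TFP growth = -0.3 − 0.444 = -0.744%.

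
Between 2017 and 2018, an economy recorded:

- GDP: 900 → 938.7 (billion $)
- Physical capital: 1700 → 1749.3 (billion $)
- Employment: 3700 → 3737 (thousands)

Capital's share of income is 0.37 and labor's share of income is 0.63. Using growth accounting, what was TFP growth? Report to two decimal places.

2.60%

GDP growth = (938.7 − 900) / 900 = 4.3%.
Physical capital growth = (1749.3 − 1700) / 1700 = 2.9%.
Employment growth = (3737 − 3700) / 3700 = 1%.
Labor's share = 1 − 0.37 = 0.63.
Physical capital: 0.37 × 2.9 = 1.073 pp.
Employment: 0.63 × 1 = 0.63 pp.
TFP growth = 4.3 − 1.703 = 2.597%.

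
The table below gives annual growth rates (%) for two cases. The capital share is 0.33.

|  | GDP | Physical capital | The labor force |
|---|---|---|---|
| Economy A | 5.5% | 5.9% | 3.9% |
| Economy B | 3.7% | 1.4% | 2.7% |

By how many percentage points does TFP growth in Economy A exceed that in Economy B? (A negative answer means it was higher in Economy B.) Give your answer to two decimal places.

-0.49 percentage points

Labor's share = 1 − 0.33 = 0.67.
Economy A: TFP = 5.5 − 1.947 − 2.613 = 0.94%.
Economy B: TFP = 3.7 − 0.462 − 1.809 = 1.429%.
Difference = 0.94 − (1.429) = -0.489 pp.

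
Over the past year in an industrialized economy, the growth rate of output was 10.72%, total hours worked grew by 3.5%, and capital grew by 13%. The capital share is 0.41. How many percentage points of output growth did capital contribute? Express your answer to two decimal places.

Contribution = share × growth = 0.41 × 13 = 5.33 pp.

5.33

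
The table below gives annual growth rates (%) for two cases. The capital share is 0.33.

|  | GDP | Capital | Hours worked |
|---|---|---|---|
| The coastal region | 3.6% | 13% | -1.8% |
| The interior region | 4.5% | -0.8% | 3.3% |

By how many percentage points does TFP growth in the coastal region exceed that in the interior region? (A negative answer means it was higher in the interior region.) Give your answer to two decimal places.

Labor's share = 1 − 0.33 = 0.67.
The coastal region: TFP = 3.6 − 4.29 + 1.206 = 0.516%.
The interior region: TFP = 4.5 + 0.264 − 2.211 = 2.553%.
Difference = 0.516 − (2.553) = -2.037 pp.

-2.04 percentage points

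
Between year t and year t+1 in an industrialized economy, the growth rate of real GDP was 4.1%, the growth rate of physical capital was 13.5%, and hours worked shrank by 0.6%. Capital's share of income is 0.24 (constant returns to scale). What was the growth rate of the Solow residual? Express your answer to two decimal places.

1.32%

Labor's share = 1 − 0.24 = 0.76.
Physical capital: 0.24 × 13.5 = 3.24 pp.
Hours worked: 0.76 × (-0.6) = -0.456 pp.
TFP growth = 4.1 − 2.784 = 1.316%.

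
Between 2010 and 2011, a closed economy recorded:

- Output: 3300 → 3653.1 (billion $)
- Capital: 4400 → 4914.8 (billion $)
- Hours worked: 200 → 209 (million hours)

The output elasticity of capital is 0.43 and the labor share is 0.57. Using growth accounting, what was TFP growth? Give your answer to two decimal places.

3.10%

Output growth = (3653.1 − 3300) / 3300 = 10.7%.
Capital growth = (4914.8 − 4400) / 4400 = 11.7%.
Hours worked growth = (209 − 200) / 200 = 4.5%.
Labor's share = 1 − 0.43 = 0.57.
Capital: 0.43 × 11.7 = 5.031 pp.
Hours worked: 0.57 × 4.5 = 2.565 pp.
TFP growth = 10.7 − 7.596 = 3.104%.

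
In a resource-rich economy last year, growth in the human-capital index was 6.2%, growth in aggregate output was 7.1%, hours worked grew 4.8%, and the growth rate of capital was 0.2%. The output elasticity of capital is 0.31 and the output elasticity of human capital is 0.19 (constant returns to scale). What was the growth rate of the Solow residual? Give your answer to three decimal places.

Labor's share = 1 − 0.31 − 0.19 = 0.5.
Capital: 0.31 × 0.2 = 0.062 pp.
The human-capital index: 0.19 × 6.2 = 1.178 pp.
Hours worked: 0.5 × 4.8 = 2.4 pp.
TFP growth = 7.1 − 3.64 = 3.46%.

3.460%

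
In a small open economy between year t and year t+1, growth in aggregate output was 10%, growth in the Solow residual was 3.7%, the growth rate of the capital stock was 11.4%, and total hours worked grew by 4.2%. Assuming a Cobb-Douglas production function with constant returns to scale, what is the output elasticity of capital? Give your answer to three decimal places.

gY = gA + α·gK + (1−α)·gL, so gY − gA − gL = α(gK − gL).
10 − 3.7 − 4.2 = α × (11.4 − 4.2).
2.1 = 7.2 α, so α = 0.29167.

The output elasticity of capital is 0.292.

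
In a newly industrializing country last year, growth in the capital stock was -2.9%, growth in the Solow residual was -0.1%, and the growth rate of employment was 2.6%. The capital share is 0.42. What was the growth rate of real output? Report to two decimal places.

Labor's share = 1 − 0.42 = 0.58.
The capital stock: 0.42 × (-2.9) = -1.218 pp.
Employment: 0.58 × 2.6 = 1.508 pp.
Output growth = -0.1 + 0.29 = 0.19%.

0.19%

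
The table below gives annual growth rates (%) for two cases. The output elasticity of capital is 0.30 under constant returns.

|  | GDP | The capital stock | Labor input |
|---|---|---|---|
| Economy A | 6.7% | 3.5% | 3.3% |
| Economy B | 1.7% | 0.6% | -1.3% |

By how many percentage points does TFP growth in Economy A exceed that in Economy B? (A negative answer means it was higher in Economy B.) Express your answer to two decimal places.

0.91 percentage points

Labor's share = 1 − 0.3 = 0.7.
Economy A: TFP = 6.7 − 1.05 − 2.31 = 3.34%.
Economy B: TFP = 1.7 − 0.18 + 0.91 = 2.43%.
Difference = 3.34 − (2.43) = 0.91 pp.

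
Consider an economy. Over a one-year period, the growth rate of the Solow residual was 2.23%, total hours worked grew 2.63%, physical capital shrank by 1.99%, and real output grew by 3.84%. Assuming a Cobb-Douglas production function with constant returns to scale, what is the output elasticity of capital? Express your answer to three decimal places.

gY = gA + α·gK + (1−α)·gL, so gY − gA − gL = α(gK − gL).
3.84 − 2.23 − 2.63 = α × (-1.99 − 2.63).
-1.02 = -4.62 α, so α = 0.22078.

The output elasticity of capital is 0.221.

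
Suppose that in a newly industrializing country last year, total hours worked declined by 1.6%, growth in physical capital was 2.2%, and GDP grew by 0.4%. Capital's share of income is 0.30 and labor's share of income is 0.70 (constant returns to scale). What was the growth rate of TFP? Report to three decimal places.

Labor's share = 1 − 0.3 = 0.7.
Physical capital: 0.3 × 2.2 = 0.66 pp.
Total hours worked: 0.7 × (-1.6) = -1.12 pp.
TFP growth = 0.4 + 0.46 = 0.86%.

TFP grew 0.860%.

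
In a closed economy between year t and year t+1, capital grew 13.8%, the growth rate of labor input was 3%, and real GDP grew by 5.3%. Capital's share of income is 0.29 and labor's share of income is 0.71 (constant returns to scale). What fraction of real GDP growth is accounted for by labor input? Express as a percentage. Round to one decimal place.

Labor's share = 1 − 0.29 = 0.71.
Labor input contributed 0.71 × 3 = 2.13 pp.
Share of growth = 2.13 / 5.3 × 100 = 40.189%.

Labor input accounted for 40.2% of growth.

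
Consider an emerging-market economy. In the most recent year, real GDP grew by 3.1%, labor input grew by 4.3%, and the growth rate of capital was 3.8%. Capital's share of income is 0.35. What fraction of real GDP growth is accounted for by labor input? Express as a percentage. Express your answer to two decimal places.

Labor's share = 1 − 0.35 = 0.65.
Labor input contributed 0.65 × 4.3 = 2.795 pp.
Share of growth = 2.795 / 3.1 × 100 = 90.1613%.

90.16%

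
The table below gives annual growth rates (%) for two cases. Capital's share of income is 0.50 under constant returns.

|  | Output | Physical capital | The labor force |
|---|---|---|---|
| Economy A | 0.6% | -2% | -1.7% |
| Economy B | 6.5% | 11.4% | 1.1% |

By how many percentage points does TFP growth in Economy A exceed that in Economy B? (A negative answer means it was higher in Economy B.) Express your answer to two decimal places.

2.20 percentage points

Labor's share = 1 − 0.5 = 0.5.
Economy A: TFP = 0.6 + 1 + 0.85 = 2.45%.
Economy B: TFP = 6.5 − 5.7 − 0.55 = 0.25%.
Difference = 2.45 − (0.25) = 2.2 pp.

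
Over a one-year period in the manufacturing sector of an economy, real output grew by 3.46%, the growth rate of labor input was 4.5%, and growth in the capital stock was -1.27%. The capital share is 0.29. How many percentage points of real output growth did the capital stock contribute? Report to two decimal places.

Contribution = share × growth = 0.29 × (-1.27) = -0.3683 pp.

-0.37 pp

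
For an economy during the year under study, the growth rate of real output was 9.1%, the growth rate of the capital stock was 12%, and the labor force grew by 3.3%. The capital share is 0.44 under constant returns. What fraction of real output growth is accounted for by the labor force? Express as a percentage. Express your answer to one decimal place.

20.3%

Labor's share = 1 − 0.44 = 0.56.
The labor force contributed 0.56 × 3.3 = 1.848 pp.
Share of growth = 1.848 / 9.1 × 100 = 20.308%.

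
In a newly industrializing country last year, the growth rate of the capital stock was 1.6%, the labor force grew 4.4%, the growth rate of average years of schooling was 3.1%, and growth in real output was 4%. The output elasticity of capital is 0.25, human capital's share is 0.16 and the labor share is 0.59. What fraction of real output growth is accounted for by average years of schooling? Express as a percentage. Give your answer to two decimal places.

12.40%

Average years of schooling contributed 0.16 × 3.1 = 0.496 pp.
Share of growth = 0.496 / 4 × 100 = 12.4%.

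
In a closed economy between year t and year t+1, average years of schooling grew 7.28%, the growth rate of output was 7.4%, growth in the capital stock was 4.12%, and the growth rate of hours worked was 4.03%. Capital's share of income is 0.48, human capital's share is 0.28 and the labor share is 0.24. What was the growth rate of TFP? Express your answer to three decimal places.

TFP grew 2.417%.

Labor's share = 1 − 0.48 − 0.28 = 0.24.
The capital stock: 0.48 × 4.12 = 1.9776 pp.
Average years of schooling: 0.28 × 7.28 = 2.0384 pp.
Hours worked: 0.24 × 4.03 = 0.9672 pp.
TFP growth = 7.4 − 4.9832 = 2.4168%.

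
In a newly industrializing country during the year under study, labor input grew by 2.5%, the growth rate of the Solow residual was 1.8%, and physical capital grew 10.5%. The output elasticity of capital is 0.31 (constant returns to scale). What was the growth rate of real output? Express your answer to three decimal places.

Labor's share = 1 − 0.31 = 0.69.
Physical capital: 0.31 × 10.5 = 3.255 pp.
Labor input: 0.69 × 2.5 = 1.725 pp.
Output growth = 1.8 + 4.98 = 6.78%.

Real output growth was 6.780%.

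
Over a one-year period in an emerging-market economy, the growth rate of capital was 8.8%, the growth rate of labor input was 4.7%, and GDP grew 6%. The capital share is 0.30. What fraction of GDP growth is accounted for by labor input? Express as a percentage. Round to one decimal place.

Labor's share = 1 − 0.3 = 0.7.
Labor input contributed 0.7 × 4.7 = 3.29 pp.
Share of growth = 3.29 / 6 × 100 = 54.833%.

Labor input accounted for 54.8% of growth.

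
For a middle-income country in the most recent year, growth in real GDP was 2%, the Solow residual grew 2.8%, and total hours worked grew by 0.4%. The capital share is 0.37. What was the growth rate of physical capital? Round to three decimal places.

Labor's share = 1 − 0.37 = 0.63.
gY = gA + 0.63×0.4 + 0.37×g.
0.37×g = 2 − 2.8 − 0.252 = -1.052.
g = -1.052 / 0.37 = -2.84324%.

-2.843%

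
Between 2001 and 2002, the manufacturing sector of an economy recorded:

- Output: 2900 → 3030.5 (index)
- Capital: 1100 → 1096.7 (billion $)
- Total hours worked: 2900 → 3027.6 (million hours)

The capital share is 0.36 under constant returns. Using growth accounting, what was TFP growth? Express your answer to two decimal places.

Output growth = (3030.5 − 2900) / 2900 = 4.5%.
Capital growth = (1096.7 − 1100) / 1100 = -0.3%.
Total hours worked growth = (3027.6 − 2900) / 2900 = 4.4%.
Labor's share = 1 − 0.36 = 0.64.
Capital: 0.36 × (-0.3) = -0.108 pp.
Total hours worked: 0.64 × 4.4 = 2.816 pp.
TFP growth = 4.5 − 2.708 = 1.792%.

TFP growth was 1.79%.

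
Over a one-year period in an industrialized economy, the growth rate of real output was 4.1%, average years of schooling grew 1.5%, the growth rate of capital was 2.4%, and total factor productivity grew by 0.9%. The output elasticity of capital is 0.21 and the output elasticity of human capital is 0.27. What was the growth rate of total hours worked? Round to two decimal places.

Labor's share = 1 − 0.21 − 0.27 = 0.52.
gY = gA + 0.21×2.4 + 0.27×1.5 + 0.52×g.
0.52×g = 4.1 − 0.9 − 0.909 = 2.291.
g = 2.291 / 0.52 = 4.4058%.

Total hours worked growth was 4.41%.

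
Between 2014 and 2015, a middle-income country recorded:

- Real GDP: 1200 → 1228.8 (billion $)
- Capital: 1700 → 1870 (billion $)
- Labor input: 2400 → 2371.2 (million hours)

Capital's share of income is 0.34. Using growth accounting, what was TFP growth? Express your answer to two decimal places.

-0.21%

Real GDP growth = (1228.8 − 1200) / 1200 = 2.4%.
Capital growth = (1870 − 1700) / 1700 = 10%.
Labor input growth = (2371.2 − 2400) / 2400 = -1.2%.
Labor's share = 1 − 0.34 = 0.66.
Capital: 0.34 × 10 = 3.4 pp.
Labor input: 0.66 × (-1.2) = -0.792 pp.
TFP growth = 2.4 − 2.608 = -0.208%.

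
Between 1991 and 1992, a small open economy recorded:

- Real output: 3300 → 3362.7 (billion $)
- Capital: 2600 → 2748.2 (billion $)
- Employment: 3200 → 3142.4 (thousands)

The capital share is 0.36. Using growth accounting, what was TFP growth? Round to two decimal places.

TFP growth was 1.00%.

Real output growth = (3362.7 − 3300) / 3300 = 1.9%.
Capital growth = (2748.2 − 2600) / 2600 = 5.7%.
Employment growth = (3142.4 − 3200) / 3200 = -1.8%.
Labor's share = 1 − 0.36 = 0.64.
Capital: 0.36 × 5.7 = 2.052 pp.
Employment: 0.64 × (-1.8) = -1.152 pp.
TFP growth = 1.9 − 0.9 = 1%.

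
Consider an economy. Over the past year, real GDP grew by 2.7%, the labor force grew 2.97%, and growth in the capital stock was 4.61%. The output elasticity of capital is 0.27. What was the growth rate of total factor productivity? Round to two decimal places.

Labor's share = 1 − 0.27 = 0.73.
The capital stock: 0.27 × 4.61 = 1.2447 pp.
The labor force: 0.73 × 2.97 = 2.1681 pp.
TFP growth = 2.7 − 3.4128 = -0.7128%.

-0.71%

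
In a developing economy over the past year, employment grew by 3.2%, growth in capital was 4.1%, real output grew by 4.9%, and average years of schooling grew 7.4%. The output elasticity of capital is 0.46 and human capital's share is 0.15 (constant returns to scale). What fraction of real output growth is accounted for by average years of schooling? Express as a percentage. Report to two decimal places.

Average years of schooling accounted for 22.65% of growth.

Average years of schooling contributed 0.15 × 7.4 = 1.11 pp.
Share of growth = 1.11 / 4.9 × 100 = 22.6531%.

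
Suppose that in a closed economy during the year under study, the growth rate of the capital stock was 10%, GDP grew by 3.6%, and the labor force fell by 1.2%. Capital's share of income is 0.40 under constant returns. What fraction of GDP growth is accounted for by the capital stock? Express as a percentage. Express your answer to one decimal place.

The capital stock accounted for 111.1% of growth.

The capital stock contributed 0.4 × 10 = 4 pp.
Share of growth = 4 / 3.6 × 100 = 111.111%.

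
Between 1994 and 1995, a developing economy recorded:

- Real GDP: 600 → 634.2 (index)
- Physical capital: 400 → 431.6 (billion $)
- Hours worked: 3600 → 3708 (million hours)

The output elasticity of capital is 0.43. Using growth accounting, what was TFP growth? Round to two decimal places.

TFP growth was 0.59%.

Real GDP growth = (634.2 − 600) / 600 = 5.7%.
Physical capital growth = (431.6 − 400) / 400 = 7.9%.
Hours worked growth = (3708 − 3600) / 3600 = 3%.
Labor's share = 1 − 0.43 = 0.57.
Physical capital: 0.43 × 7.9 = 3.397 pp.
Hours worked: 0.57 × 3 = 1.71 pp.
TFP growth = 5.7 − 5.107 = 0.593%.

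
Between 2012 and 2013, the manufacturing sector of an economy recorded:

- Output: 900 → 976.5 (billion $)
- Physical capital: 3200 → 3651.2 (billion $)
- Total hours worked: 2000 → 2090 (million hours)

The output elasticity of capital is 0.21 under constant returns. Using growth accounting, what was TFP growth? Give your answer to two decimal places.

Output growth = (976.5 − 900) / 900 = 8.5%.
Physical capital growth = (3651.2 − 3200) / 3200 = 14.1%.
Total hours worked growth = (2090 − 2000) / 2000 = 4.5%.
Labor's share = 1 − 0.21 = 0.79.
Physical capital: 0.21 × 14.1 = 2.961 pp.
Total hours worked: 0.79 × 4.5 = 3.555 pp.
TFP growth = 8.5 − 6.516 = 1.984%.

1.98%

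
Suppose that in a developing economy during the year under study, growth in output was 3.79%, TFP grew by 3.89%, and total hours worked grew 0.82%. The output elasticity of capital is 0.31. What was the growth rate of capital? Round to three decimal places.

-2.148%

Labor's share = 1 − 0.31 = 0.69.
gY = gA + 0.69×0.82 + 0.31×g.
0.31×g = 3.79 − 3.89 − 0.5658 = -0.6658.
g = -0.6658 / 0.31 = -2.14774%.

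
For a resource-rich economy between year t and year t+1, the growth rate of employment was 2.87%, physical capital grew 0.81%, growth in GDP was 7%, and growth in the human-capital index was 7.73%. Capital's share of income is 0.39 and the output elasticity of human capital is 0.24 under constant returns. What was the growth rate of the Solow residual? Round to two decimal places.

Labor's share = 1 − 0.39 − 0.24 = 0.37.
Physical capital: 0.39 × 0.81 = 0.3159 pp.
The human-capital index: 0.24 × 7.73 = 1.8552 pp.
Employment: 0.37 × 2.87 = 1.0619 pp.
TFP growth = 7 − 3.233 = 3.767%.

The Solow residual growth was 3.77%.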